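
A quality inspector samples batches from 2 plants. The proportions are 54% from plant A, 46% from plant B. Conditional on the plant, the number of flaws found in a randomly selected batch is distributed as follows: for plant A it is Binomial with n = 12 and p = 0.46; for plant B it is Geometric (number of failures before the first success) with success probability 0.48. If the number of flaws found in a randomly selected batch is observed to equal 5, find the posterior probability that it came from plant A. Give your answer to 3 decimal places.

Likelihoods P(X=5 | ·): A: 0.218409; B: 0.0182498.
Posterior ∝ prior × likelihood. Numerator for A: 0.54·0.218409 = 0.117941.
Normalizing constant: 0.54·0.218409 + 0.46·0.0182498 = 0.126336.
P(A | observation) = 0.117941 / 0.126336 = 0.933551.

0.934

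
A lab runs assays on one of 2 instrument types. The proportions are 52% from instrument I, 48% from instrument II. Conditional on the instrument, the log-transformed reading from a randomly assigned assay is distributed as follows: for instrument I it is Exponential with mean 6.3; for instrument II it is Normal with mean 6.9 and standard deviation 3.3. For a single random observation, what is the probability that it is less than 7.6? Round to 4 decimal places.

0.6447

Conditional on each instrument, P(X < 7.6): I: 0.700712; II: 0.583994.
By total probability, P(X < 7.6) = 0.52·0.700712 + 0.48·0.583994 = 0.644687.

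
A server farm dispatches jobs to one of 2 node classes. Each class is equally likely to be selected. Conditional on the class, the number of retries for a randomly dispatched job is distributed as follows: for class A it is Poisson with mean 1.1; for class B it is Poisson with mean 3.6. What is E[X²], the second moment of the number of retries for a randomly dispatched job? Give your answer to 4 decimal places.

For each component E[X²] = Var + (mean)², giving A: 2.31; B: 16.56.
Overall E[X²] = 0.5·2.31 + 0.5·16.56 = 9.435.

9.4350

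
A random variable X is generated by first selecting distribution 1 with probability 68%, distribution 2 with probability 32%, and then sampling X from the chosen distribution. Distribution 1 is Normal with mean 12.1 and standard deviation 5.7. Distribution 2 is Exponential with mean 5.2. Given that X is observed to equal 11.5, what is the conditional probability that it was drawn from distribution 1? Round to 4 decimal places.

Likelihoods f(11.5 | ·): 1: 0.0696032; 2: 0.0210638.
Posterior ∝ prior × likelihood. Numerator for 1: 0.68·0.0696032 = 0.0473302.
Normalizing constant: 0.68·0.0696032 + 0.32·0.0210638 = 0.0540706.
P(1 | observation) = 0.0473302 / 0.0540706 = 0.87534.

0.8753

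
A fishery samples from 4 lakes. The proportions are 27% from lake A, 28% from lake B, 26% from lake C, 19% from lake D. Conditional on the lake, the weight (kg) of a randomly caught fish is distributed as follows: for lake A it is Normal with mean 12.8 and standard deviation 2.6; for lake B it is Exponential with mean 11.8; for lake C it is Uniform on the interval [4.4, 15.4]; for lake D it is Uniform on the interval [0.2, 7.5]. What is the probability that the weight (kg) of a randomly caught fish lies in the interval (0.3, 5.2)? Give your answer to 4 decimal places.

Conditional on each lake, P(0.3 < X < 5.2): A: 0.00173219; B: 0.331297; C: 0.0727273; D: 0.671233.
By total probability, P(0.3 < X < 5.2) = 0.27·0.00173219 + 0.28·0.331297 + 0.26·0.0727273 + 0.19·0.671233 = 0.239674.

0.2397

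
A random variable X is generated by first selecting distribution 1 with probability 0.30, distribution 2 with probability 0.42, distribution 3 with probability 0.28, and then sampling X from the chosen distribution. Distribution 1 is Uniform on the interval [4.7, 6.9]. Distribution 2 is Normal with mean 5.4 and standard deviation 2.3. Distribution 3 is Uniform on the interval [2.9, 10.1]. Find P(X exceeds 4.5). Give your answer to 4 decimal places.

Conditional on each component, P(X > 4.5): 1: 1; 2: 0.652214; 3: 0.777778.
By total probability, P(X > 4.5) = 0.3·1 + 0.42·0.652214 + 0.28·0.777778 = 0.791708.

0.7917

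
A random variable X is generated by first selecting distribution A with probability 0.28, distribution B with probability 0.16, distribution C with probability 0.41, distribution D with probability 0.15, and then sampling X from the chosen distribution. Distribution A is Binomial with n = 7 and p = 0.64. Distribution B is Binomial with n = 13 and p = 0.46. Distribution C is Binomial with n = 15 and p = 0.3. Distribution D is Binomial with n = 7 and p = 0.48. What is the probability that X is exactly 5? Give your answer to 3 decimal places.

0.219

Conditional on each component, P(X = 5): A: 0.29223; B: 0.191654; C: 0.20613; D: 0.144688.
By total probability, P(X = 5) = 0.28·0.29223 + 0.16·0.191654 + 0.41·0.20613 + 0.15·0.144688 = 0.218706.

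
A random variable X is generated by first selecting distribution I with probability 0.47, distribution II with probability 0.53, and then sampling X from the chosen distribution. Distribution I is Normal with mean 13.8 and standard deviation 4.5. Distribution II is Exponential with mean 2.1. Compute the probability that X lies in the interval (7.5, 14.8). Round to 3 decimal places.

0.253

Conditional on each component, P(7.5 < X < 14.8): I: 0.507173; II: 0.0272462.
By total probability, P(7.5 < X < 14.8) = 0.47·0.507173 + 0.53·0.0272462 = 0.252812.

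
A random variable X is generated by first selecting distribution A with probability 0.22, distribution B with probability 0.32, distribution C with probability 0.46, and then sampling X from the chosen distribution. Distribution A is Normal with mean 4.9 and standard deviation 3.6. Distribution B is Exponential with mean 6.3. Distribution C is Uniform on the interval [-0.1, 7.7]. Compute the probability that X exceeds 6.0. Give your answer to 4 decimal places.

Conditional on each component, P(X > 6.0): A: 0.379972; B: 0.385821; C: 0.217949.
By total probability, P(X > 6.0) = 0.22·0.379972 + 0.32·0.385821 + 0.46·0.217949 = 0.307313.

0.3073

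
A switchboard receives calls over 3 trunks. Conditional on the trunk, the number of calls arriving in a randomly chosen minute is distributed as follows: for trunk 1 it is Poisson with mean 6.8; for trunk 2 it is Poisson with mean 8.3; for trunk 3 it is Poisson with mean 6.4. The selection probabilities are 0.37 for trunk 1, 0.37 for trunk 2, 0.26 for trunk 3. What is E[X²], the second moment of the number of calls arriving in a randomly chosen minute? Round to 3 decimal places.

For each component E[X²] = Var + (mean)², giving 1: 53.04; 2: 77.19; 3: 47.36.
Overall E[X²] = 0.37·53.04 + 0.37·77.19 + 0.26·47.36 = 60.4987.

60.499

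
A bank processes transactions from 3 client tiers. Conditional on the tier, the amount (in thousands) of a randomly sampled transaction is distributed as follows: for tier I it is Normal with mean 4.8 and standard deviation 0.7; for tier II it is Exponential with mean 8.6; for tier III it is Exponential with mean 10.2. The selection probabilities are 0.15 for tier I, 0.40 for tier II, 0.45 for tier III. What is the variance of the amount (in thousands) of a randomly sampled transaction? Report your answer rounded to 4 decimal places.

79.7710

Per component, I: μ=4.8, E[X²]=23.53; II: μ=8.6, E[X²]=147.92; III: μ=10.2, E[X²]=208.08.
E[X] = 0.15·4.8 + 0.4·8.6 + 0.45·10.2 = 8.75.
E[X²] = 0.15·23.53 + 0.4·147.92 + 0.45·208.08 = 156.333.
Var(X) = E[X²] − (E[X])² = 156.333 − 76.5625 = 79.771.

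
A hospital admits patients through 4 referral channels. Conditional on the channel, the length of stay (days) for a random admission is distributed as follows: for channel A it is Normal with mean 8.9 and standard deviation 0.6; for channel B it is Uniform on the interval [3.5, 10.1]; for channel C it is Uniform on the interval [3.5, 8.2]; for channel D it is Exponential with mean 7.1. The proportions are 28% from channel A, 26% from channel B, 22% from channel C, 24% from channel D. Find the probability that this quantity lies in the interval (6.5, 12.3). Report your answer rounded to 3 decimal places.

0.555

Conditional on each channel, P(6.5 < X < 12.3): A: 0.999968; B: 0.545455; C: 0.361702; D: 0.223459.
By total probability, P(6.5 < X < 12.3) = 0.28·0.999968 + 0.26·0.545455 + 0.22·0.361702 + 0.24·0.223459 = 0.555014.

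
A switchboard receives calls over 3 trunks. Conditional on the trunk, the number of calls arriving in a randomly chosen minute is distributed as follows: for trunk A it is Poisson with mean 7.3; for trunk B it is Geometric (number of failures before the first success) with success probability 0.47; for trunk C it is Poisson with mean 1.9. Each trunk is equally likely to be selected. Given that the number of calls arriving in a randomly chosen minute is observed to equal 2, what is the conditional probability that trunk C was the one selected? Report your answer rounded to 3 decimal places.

0.643

Likelihoods P(X=2 | ·): A: 0.0179997; B: 0.132023; C: 0.269971.
Posterior ∝ prior × likelihood. Numerator for C: 0.333333·0.269971 = 0.0899905.
Normalizing constant: 0.333333·0.0179997 + 0.333333·0.132023 + 0.333333·0.269971 = 0.139998.
P(C | observation) = 0.0899905 / 0.139998 = 0.642798.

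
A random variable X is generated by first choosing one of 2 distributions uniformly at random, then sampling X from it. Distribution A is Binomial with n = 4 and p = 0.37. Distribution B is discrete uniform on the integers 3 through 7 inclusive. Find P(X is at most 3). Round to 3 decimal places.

0.591

Conditional on each component, P(X ≤ 3): A: 0.981258; B: 0.2.
By total probability, P(X ≤ 3) = 0.5·0.981258 + 0.5·0.2 = 0.590629.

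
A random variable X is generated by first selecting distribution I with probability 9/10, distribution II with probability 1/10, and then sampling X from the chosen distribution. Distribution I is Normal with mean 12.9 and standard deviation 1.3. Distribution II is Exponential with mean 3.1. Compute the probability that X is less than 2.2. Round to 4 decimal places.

Conditional on each component, P(X < 2.2): I: 1.11022e-16; II: 0.508197.
By total probability, P(X < 2.2) = 0.9·1.11022e-16 + 0.1·0.508197 = 0.0508197.

0.0508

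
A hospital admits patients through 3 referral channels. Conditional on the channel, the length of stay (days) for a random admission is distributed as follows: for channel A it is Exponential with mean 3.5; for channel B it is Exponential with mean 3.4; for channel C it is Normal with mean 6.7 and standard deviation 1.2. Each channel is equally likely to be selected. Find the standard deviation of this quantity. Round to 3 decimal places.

3.281

Per component, A: μ=3.5, E[X²]=24.5; B: μ=3.4, E[X²]=23.12; C: μ=6.7, E[X²]=46.33.
E[X] = 0.333333·3.5 + 0.333333·3.4 + 0.333333·6.7 = 4.53333.
E[X²] = 0.333333·24.5 + 0.333333·23.12 + 0.333333·46.33 = 31.3167.
Var(X) = E[X²] − (E[X])² = 31.3167 − 20.5511 = 10.7656.
SD(X) = √10.7656 = 3.28109.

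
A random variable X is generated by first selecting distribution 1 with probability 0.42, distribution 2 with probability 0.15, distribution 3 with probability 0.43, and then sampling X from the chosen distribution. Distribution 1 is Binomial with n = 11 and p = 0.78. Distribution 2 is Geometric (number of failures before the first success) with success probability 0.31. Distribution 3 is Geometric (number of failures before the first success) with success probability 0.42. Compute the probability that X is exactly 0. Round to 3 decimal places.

0.227

Conditional on each component, P(X = 0): 1: 5.84318e-08; 2: 0.31; 3: 0.42.
By total probability, P(X = 0) = 0.42·5.84318e-08 + 0.15·0.31 + 0.43·0.42 = 0.2271.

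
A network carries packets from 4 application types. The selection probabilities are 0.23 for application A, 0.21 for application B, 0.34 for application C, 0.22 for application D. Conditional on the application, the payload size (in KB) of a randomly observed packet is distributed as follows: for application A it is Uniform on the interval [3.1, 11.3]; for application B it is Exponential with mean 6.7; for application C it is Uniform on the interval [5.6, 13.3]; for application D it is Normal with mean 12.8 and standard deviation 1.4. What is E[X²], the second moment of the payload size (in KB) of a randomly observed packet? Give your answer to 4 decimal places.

For each component E[X²] = Var + (mean)², giving A: 57.4433; B: 89.78; C: 94.2433; D: 165.8.
Overall E[X²] = 0.23·57.4433 + 0.21·89.78 + 0.34·94.2433 + 0.22·165.8 = 100.585.

100.5845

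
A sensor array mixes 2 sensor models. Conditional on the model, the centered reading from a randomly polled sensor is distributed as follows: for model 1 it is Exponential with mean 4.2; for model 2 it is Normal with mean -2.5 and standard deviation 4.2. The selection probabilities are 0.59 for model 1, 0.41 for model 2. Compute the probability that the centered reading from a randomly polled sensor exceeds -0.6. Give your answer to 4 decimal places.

Conditional on each model, P(X > -0.6): 1: 1; 2: 0.325497.
By total probability, P(X > -0.6) = 0.59·1 + 0.41·0.325497 = 0.723454.

0.7235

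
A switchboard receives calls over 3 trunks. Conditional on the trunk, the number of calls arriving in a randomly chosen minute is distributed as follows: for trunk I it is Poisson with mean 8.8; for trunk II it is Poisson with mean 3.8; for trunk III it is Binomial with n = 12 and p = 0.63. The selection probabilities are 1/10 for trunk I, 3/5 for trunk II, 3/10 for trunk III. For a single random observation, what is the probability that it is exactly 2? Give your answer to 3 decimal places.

0.098

Conditional on each trunk, P(X = 2): I: 0.00583638; II: 0.161517; III: 0.00125963.
By total probability, P(X = 2) = 0.1·0.00583638 + 0.6·0.161517 + 0.3·0.00125963 = 0.0978717.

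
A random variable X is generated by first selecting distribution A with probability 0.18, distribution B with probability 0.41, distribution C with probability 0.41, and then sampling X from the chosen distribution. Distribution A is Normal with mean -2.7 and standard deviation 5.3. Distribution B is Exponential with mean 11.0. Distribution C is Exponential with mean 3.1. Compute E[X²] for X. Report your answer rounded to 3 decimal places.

For each component E[X²] = Var + (mean)², giving A: 35.38; B: 242; C: 19.22.
Overall E[X²] = 0.18·35.38 + 0.41·242 + 0.41·19.22 = 113.469.

113.469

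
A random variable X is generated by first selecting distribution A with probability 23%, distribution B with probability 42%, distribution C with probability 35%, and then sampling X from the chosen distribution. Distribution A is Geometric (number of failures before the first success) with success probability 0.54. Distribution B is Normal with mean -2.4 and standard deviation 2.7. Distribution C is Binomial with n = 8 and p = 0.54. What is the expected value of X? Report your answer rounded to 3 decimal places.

0.700

Component means — A: 0.851852; B: -2.4; C: 4.32.
E[X] = 0.23·0.851852 + 0.42·-2.4 + 0.35·4.32 = 0.699926.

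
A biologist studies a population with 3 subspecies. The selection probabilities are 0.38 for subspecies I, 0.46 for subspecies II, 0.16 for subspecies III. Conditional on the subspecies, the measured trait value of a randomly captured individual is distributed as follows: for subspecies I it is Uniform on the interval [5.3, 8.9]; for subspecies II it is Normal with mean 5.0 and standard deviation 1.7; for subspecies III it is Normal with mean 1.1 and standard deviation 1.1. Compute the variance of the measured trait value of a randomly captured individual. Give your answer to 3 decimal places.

6.013

Per component, I: μ=7.1, E[X²]=51.49; II: μ=5, E[X²]=27.89; III: μ=1.1, E[X²]=2.42.
E[X] = 0.38·7.1 + 0.46·5 + 0.16·1.1 = 5.174.
E[X²] = 0.38·51.49 + 0.46·27.89 + 0.16·2.42 = 32.7828.
Var(X) = E[X²] − (E[X])² = 32.7828 − 26.7703 = 6.01252.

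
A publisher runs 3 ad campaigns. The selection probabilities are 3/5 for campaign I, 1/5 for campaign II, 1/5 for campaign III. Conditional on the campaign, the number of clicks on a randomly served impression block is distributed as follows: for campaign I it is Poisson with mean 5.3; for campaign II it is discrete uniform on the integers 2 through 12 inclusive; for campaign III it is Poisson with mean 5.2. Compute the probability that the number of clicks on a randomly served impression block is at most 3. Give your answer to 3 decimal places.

0.219

Conditional on each campaign, P(X ≤ 3): I: 0.22541; II: 0.181818; III: 0.238065.
By total probability, P(X ≤ 3) = 0.6·0.22541 + 0.2·0.181818 + 0.2·0.238065 = 0.219222.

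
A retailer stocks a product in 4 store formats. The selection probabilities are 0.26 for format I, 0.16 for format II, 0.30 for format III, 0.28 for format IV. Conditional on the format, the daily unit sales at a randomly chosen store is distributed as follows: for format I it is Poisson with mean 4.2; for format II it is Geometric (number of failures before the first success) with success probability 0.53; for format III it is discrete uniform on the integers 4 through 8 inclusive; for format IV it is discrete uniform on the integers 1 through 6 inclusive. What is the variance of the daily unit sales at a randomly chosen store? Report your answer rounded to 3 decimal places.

Per component, I: μ=4.2, E[X²]=21.84; II: μ=0.886792, E[X²]=2.45959; III: μ=6, E[X²]=38; IV: μ=3.5, E[X²]=15.1667.
E[X] = 0.26·4.2 + 0.16·0.886792 + 0.3·6 + 0.28·3.5 = 4.01389.
E[X²] = 0.26·21.84 + 0.16·2.45959 + 0.3·38 + 0.28·15.1667 = 21.7186.
Var(X) = E[X²] − (E[X])² = 21.7186 − 16.1113 = 5.60731.

5.607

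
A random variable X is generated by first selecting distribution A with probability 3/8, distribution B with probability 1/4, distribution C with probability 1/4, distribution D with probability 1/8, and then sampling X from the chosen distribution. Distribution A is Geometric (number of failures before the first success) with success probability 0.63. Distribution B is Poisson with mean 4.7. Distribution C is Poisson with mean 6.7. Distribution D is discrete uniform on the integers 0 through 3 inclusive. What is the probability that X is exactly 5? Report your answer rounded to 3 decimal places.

Conditional on each component, P(X = 5): A: 0.00436867; B: 0.17383; C: 0.13849; D: 0.
By total probability, P(X = 5) = 0.375·0.00436867 + 0.25·0.17383 + 0.25·0.13849 + 0.125·0 = 0.0797183.

0.080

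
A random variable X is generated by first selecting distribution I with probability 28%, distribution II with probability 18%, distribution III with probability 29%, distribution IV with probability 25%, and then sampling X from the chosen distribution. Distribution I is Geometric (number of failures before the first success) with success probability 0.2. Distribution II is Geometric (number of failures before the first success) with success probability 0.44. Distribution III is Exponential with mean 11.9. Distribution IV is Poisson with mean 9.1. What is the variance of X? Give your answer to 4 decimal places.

Per component, I: μ=4, E[X²]=36; II: μ=1.27273, E[X²]=4.5124; III: μ=11.9, E[X²]=283.22; IV: μ=9.1, E[X²]=91.91.
E[X] = 0.28·4 + 0.18·1.27273 + 0.29·11.9 + 0.25·9.1 = 7.07509.
E[X²] = 0.28·36 + 0.18·4.5124 + 0.29·283.22 + 0.25·91.91 = 116.004.
Var(X) = E[X²] − (E[X])² = 116.004 − 50.0569 = 65.9466.

65.9466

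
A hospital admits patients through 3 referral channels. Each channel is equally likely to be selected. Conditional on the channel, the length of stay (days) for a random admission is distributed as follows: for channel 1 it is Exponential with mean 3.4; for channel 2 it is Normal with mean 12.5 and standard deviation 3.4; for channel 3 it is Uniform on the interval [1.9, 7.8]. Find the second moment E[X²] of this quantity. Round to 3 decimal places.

For each component E[X²] = Var + (mean)², giving 1: 23.12; 2: 167.81; 3: 26.4233.
Overall E[X²] = 0.333333·23.12 + 0.333333·167.81 + 0.333333·26.4233 = 72.4511.

72.451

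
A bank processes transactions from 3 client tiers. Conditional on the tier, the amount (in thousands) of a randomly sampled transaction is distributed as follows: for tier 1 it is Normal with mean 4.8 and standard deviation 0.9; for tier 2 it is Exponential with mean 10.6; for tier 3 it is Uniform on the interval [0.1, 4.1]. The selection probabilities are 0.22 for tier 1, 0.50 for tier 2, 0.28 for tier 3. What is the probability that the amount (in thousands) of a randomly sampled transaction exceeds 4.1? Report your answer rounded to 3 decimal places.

Conditional on each tier, P(X > 4.1): 1: 0.78165; 2: 0.679232; 3: 0.
By total probability, P(X > 4.1) = 0.22·0.78165 + 0.5·0.679232 + 0.28·0 = 0.511579.

0.512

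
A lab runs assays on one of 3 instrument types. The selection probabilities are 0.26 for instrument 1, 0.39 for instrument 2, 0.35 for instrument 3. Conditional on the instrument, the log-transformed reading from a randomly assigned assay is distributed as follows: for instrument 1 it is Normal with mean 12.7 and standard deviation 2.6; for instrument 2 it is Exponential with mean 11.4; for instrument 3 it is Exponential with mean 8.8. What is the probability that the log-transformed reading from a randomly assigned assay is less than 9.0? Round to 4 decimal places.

Conditional on each instrument, P(X < 9.0): 1: 0.0773569; 2: 0.545916; 3: 0.640387.
By total probability, P(X < 9.0) = 0.26·0.0773569 + 0.39·0.545916 + 0.35·0.640387 = 0.457156.

0.4572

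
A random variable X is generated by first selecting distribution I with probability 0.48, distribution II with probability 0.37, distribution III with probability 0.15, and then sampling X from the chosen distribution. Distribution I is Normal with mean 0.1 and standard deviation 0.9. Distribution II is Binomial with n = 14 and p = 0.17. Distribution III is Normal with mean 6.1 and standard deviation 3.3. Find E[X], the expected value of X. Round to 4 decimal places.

1.8436

Component means — I: 0.1; II: 2.38; III: 6.1.
E[X] = 0.48·0.1 + 0.37·2.38 + 0.15·6.1 = 1.8436.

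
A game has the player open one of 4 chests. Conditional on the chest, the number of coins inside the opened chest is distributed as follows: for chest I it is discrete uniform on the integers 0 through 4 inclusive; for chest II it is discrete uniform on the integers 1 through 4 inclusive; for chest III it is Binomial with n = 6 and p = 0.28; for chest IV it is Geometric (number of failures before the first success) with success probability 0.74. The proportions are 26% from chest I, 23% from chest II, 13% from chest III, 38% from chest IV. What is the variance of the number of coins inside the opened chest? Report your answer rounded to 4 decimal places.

1.9429

Per component, I: μ=2, E[X²]=6; II: μ=2.5, E[X²]=7.5; III: μ=1.68, E[X²]=4.032; IV: μ=0.351351, E[X²]=0.598247.
E[X] = 0.26·2 + 0.23·2.5 + 0.13·1.68 + 0.38·0.351351 = 1.44691.
E[X²] = 0.26·6 + 0.23·7.5 + 0.13·4.032 + 0.38·0.598247 = 4.03649.
Var(X) = E[X²] − (E[X])² = 4.03649 − 2.09356 = 1.94294.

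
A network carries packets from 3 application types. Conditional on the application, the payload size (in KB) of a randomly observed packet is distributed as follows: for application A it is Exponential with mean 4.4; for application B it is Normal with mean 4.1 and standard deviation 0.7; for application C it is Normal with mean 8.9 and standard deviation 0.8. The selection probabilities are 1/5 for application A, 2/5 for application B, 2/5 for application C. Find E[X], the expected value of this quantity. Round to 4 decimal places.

Component means — A: 4.4; B: 4.1; C: 8.9.
E[X] = 0.2·4.4 + 0.4·4.1 + 0.4·8.9 = 6.08.

6.0800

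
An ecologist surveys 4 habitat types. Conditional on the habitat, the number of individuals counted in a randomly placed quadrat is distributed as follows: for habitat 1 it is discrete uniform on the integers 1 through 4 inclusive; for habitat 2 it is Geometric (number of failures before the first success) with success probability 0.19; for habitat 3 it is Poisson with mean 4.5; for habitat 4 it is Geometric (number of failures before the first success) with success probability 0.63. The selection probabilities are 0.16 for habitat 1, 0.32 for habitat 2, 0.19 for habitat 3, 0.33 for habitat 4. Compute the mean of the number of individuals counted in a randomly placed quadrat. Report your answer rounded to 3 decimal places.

2.813

Component means — 1: 2.5; 2: 4.26316; 3: 4.5; 4: 0.587302.
E[X] = 0.16·2.5 + 0.32·4.26316 + 0.19·4.5 + 0.33·0.587302 = 2.81302.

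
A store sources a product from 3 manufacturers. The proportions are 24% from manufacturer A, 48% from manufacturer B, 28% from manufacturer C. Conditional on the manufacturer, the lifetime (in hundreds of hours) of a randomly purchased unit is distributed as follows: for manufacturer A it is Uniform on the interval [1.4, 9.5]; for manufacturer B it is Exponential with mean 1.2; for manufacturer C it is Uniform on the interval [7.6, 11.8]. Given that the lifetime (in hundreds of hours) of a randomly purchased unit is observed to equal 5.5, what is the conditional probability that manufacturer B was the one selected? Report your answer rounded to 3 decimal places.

0.121

Likelihoods f(5.5 | ·): A: 0.123457; B: 0.00851731; C: 0.
Posterior ∝ prior × likelihood. Numerator for B: 0.48·0.00851731 = 0.00408831.
Normalizing constant: 0.24·0.123457 + 0.48·0.00851731 + 0.28·0 = 0.0337179.
P(B | observation) = 0.00408831 / 0.0337179 = 0.12125.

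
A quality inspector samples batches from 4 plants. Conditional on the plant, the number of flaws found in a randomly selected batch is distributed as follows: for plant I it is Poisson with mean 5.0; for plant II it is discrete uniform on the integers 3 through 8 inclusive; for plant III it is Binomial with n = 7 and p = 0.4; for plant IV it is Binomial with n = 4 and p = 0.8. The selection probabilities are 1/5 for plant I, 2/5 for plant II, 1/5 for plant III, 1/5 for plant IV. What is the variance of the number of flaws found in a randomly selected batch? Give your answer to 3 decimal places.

Per component, I: μ=5, E[X²]=30; II: μ=5.5, E[X²]=33.1667; III: μ=2.8, E[X²]=9.52; IV: μ=3.2, E[X²]=10.88.
E[X] = 0.2·5 + 0.4·5.5 + 0.2·2.8 + 0.2·3.2 = 4.4.
E[X²] = 0.2·30 + 0.4·33.1667 + 0.2·9.52 + 0.2·10.88 = 23.3467.
Var(X) = E[X²] − (E[X])² = 23.3467 − 19.36 = 3.98667.

3.987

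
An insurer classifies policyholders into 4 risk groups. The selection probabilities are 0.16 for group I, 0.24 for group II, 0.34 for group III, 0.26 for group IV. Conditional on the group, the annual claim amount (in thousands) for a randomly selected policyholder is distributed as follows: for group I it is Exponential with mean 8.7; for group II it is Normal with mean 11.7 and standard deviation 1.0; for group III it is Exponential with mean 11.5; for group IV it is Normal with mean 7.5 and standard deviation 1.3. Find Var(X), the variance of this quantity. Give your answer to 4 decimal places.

61.1052

Per component, I: μ=8.7, E[X²]=151.38; II: μ=11.7, E[X²]=137.89; III: μ=11.5, E[X²]=264.5; IV: μ=7.5, E[X²]=57.94.
E[X] = 0.16·8.7 + 0.24·11.7 + 0.34·11.5 + 0.26·7.5 = 10.06.
E[X²] = 0.16·151.38 + 0.24·137.89 + 0.34·264.5 + 0.26·57.94 = 162.309.
Var(X) = E[X²] − (E[X])² = 162.309 − 101.204 = 61.1052.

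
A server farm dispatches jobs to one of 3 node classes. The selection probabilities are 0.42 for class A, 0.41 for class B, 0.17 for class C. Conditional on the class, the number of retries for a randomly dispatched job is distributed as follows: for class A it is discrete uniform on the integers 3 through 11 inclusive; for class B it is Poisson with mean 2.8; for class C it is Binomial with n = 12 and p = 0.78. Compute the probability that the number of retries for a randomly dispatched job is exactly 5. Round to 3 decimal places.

Conditional on each class, P(X = 5): A: 0.111111; B: 0.0872136; C: 0.0057037.
By total probability, P(X = 5) = 0.42·0.111111 + 0.41·0.0872136 + 0.17·0.0057037 = 0.0833939.

0.083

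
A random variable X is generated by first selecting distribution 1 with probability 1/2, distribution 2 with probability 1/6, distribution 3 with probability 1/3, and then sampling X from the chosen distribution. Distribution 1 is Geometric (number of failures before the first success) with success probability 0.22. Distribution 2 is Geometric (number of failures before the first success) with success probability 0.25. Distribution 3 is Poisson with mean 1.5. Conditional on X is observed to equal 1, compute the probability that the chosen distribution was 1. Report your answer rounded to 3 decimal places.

0.375

Likelihoods P(X=1 | ·): 1: 0.1716; 2: 0.1875; 3: 0.334695.
Posterior ∝ prior × likelihood. Numerator for 1: 0.5·0.1716 = 0.0858.
Normalizing constant: 0.5·0.1716 + 0.166667·0.1875 + 0.333333·0.334695 = 0.228615.
P(1 | observation) = 0.0858 / 0.228615 = 0.375303.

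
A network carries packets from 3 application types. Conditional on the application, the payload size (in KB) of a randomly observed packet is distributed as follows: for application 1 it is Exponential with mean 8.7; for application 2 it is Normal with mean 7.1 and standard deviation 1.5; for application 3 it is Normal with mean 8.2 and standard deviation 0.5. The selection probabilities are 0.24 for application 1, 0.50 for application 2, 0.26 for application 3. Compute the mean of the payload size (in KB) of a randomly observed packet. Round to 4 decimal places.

7.7700

Component means — 1: 8.7; 2: 7.1; 3: 8.2.
E[X] = 0.24·8.7 + 0.5·7.1 + 0.26·8.2 = 7.77.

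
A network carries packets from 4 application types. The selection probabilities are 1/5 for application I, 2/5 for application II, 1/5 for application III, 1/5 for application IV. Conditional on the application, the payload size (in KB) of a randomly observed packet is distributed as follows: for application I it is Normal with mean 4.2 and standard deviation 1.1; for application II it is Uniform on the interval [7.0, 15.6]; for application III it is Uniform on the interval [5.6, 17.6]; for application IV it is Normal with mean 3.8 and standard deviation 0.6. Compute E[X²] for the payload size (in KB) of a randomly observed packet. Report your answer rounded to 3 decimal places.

For each component E[X²] = Var + (mean)², giving I: 18.85; II: 133.853; III: 146.56; IV: 14.8.
Overall E[X²] = 0.2·18.85 + 0.4·133.853 + 0.2·146.56 + 0.2·14.8 = 89.5833.

89.583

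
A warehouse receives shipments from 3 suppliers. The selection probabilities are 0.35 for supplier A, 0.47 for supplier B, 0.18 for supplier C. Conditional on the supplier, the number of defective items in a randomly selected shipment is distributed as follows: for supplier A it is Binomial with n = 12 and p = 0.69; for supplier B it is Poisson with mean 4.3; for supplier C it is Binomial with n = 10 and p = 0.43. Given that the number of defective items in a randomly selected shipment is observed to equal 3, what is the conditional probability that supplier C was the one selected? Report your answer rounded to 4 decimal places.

Likelihoods P(X=3 | ·): A: 0.00191084; B: 0.179799; C: 0.186514.
Posterior ∝ prior × likelihood. Numerator for C: 0.18·0.186514 = 0.0335725.
Normalizing constant: 0.35·0.00191084 + 0.47·0.179799 + 0.18·0.186514 = 0.118747.
P(C | observation) = 0.0335725 / 0.118747 = 0.282723.

0.2827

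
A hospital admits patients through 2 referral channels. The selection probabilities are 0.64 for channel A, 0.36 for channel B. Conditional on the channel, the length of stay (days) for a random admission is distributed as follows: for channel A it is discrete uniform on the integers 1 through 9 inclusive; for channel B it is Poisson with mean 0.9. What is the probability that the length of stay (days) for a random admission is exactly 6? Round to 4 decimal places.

Conditional on each channel, P(X = 6): A: 0.111111; B: 0.000300094.
By total probability, P(X = 6) = 0.64·0.111111 + 0.36·0.000300094 = 0.0712191.

0.0712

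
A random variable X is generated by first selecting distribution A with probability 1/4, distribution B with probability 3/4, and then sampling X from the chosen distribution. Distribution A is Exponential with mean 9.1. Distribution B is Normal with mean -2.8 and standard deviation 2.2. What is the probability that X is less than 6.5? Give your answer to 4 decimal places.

Conditional on each component, P(X < 6.5): A: 0.510458; B: 0.999988.
By total probability, P(X < 6.5) = 0.25·0.510458 + 0.75·0.999988 = 0.877606.

0.8776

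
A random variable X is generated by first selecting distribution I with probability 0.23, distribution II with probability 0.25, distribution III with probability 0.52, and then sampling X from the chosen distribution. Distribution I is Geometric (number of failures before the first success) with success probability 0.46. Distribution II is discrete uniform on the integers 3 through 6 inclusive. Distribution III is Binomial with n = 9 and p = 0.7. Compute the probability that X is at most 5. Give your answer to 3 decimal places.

Conditional on each component, P(X ≤ 5): I: 0.975205; II: 0.75; III: 0.270341.
By total probability, P(X ≤ 5) = 0.23·0.975205 + 0.25·0.75 + 0.52·0.270341 = 0.552374.

0.552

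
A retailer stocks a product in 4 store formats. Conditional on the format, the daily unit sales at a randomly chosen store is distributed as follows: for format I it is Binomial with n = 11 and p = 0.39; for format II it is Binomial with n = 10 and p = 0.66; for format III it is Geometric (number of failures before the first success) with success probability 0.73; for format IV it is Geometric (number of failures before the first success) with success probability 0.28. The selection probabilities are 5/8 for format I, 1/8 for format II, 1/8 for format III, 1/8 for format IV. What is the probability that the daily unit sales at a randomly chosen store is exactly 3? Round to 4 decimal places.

Conditional on each format, P(X = 3): I: 0.187636; II: 0.0181203; III: 0.0143686; IV: 0.104509.
By total probability, P(X = 3) = 0.625·0.187636 + 0.125·0.0181203 + 0.125·0.0143686 + 0.125·0.104509 = 0.134397.

0.1344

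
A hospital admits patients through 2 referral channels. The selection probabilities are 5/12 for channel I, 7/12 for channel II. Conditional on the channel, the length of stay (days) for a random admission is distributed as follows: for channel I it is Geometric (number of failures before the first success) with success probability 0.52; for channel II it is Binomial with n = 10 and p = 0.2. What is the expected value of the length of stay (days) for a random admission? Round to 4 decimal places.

Component means — I: 0.923077; II: 2.
E[X] = 0.416667·0.923077 + 0.583333·2 = 1.55128.

1.5513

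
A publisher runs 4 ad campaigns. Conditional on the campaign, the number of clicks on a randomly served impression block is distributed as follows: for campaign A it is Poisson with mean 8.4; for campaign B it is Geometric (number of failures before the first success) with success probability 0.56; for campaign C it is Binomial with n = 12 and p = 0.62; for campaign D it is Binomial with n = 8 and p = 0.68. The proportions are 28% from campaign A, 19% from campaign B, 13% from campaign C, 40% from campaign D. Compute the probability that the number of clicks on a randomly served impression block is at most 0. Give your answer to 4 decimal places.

0.1065

Conditional on each campaign, P(X ≤ 0): A: 0.000224867; B: 0.56; C: 9.06574e-06; D: 0.000109951.
By total probability, P(X ≤ 0) = 0.28·0.000224867 + 0.19·0.56 + 0.13·9.06574e-06 + 0.4·0.000109951 = 0.106508.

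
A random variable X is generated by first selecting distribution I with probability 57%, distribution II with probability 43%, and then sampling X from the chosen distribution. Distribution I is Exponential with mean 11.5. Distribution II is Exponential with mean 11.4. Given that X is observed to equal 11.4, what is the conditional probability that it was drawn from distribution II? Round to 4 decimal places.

0.4300

Likelihoods f(11.4 | ·): I: 0.0322689; II: 0.0322701.
Posterior ∝ prior × likelihood. Numerator for II: 0.43·0.0322701 = 0.0138762.
Normalizing constant: 0.57·0.0322689 + 0.43·0.0322701 = 0.0322694.
P(II | observation) = 0.0138762 / 0.0322694 = 0.430009.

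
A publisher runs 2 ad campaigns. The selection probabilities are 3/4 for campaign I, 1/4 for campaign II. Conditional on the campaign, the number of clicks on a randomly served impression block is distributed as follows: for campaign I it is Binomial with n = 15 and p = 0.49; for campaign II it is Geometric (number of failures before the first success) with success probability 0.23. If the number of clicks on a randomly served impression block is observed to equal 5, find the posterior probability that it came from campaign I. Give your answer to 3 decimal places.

0.830

Likelihoods P(X=5 | ·): I: 0.10098; II: 0.062256.
Posterior ∝ prior × likelihood. Numerator for I: 0.75·0.10098 = 0.0757354.
Normalizing constant: 0.75·0.10098 + 0.25·0.062256 = 0.0912994.
P(I | observation) = 0.0757354 / 0.0912994 = 0.829528.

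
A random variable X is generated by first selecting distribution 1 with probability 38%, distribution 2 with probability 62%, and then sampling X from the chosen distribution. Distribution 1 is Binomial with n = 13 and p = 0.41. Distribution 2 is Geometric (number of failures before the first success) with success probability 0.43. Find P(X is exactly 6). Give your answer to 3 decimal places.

Conditional on each component, P(X = 6): 1: 0.202854; 2: 0.0147475.
By total probability, P(X = 6) = 0.38·0.202854 + 0.62·0.0147475 = 0.0862281.

0.086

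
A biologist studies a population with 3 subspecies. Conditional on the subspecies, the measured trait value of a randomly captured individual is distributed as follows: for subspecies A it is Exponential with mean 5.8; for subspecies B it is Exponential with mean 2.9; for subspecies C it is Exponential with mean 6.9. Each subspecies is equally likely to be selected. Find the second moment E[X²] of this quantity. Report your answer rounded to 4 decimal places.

59.7733

For each component E[X²] = Var + (mean)², giving A: 67.28; B: 16.82; C: 95.22.
Overall E[X²] = 0.333333·67.28 + 0.333333·16.82 + 0.333333·95.22 = 59.7733.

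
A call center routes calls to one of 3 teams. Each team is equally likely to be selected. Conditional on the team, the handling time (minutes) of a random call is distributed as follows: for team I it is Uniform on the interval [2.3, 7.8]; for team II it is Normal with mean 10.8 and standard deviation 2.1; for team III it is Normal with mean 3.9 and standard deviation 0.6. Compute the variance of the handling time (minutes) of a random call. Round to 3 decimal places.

11.541

Per component, I: μ=5.05, E[X²]=28.0233; II: μ=10.8, E[X²]=121.05; III: μ=3.9, E[X²]=15.57.
E[X] = 0.333333·5.05 + 0.333333·10.8 + 0.333333·3.9 = 6.58333.
E[X²] = 0.333333·28.0233 + 0.333333·121.05 + 0.333333·15.57 = 54.8811.
Var(X) = E[X²] − (E[X])² = 54.8811 − 43.3403 = 11.5408.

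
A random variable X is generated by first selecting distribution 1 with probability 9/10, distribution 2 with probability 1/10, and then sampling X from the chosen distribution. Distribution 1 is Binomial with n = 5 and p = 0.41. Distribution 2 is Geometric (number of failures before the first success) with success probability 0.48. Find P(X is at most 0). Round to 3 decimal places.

0.112

Conditional on each component, P(X ≤ 0): 1: 0.0714924; 2: 0.48.
By total probability, P(X ≤ 0) = 0.9·0.0714924 + 0.1·0.48 = 0.112343.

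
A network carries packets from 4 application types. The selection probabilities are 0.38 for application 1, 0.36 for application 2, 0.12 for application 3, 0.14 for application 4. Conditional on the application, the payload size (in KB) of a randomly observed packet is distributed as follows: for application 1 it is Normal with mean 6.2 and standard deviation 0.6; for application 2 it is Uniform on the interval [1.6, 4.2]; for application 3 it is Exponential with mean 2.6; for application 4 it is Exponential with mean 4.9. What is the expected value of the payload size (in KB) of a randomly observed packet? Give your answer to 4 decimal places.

Component means — 1: 6.2; 2: 2.9; 3: 2.6; 4: 4.9.
E[X] = 0.38·6.2 + 0.36·2.9 + 0.12·2.6 + 0.14·4.9 = 4.398.

4.3980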